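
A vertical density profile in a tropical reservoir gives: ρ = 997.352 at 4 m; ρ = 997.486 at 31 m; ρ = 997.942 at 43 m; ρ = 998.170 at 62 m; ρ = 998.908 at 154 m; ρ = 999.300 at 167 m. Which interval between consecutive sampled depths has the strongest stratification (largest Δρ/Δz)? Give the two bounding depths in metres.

Compute the density gradient over each adjacent pair:
  4–31 m: Δρ/Δz = 0.134/27 = 5.0 × 10⁻³ kg m⁻⁴
  31–43 m: Δρ/Δz = 0.456/12 = 0.038 kg m⁻⁴
  43–62 m: Δρ/Δz = 0.228/19 = 0.012 kg m⁻⁴
  62–154 m: Δρ/Δz = 0.738/92 = 8.0 × 10⁻³ kg m⁻⁴
  154–167 m: Δρ/Δz = 0.392/13 = 0.030 kg m⁻⁴
The largest gradient is in the 31–43 m interval — the pycnocline.

31–43 m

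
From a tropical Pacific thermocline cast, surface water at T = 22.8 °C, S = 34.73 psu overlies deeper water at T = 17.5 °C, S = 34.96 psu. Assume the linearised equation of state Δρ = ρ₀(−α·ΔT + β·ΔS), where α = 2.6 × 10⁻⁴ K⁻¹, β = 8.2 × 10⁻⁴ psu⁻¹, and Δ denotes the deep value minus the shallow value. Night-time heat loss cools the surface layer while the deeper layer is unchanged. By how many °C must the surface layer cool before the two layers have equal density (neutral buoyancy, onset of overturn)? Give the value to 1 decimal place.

Neutral buoyancy requires Δρ = 0, i.e. −α(T_deep − T_surf′) + β(S_deep − S_surf) = 0.
T_surf′ = T_deep − (β/α)·ΔS = 17.5 − (8.2 × 10⁻⁴/2.6 × 10⁻⁴)·(+0.23) = 16.775 °C.
Cooling required: 22.8 − (16.775) = 6.025 °C.

6.0 °C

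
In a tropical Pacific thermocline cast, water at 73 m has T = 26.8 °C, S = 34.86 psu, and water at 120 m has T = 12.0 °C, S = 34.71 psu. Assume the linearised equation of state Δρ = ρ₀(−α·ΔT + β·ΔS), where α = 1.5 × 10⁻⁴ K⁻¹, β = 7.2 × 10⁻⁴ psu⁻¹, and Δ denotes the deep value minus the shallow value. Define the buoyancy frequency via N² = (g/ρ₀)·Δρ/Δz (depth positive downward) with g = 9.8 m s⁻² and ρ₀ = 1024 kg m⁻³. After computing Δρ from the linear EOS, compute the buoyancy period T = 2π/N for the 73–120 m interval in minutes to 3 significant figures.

4.99 min

ΔT = -14.8 K, ΔS = -0.15 psu (deep − shallow).
Δρ/ρ₀ = −αΔT + βΔS = 2.22 × 10⁻³ − 1.08 × 10⁻⁴ = 2.112 × 10⁻³, so Δρ ≈ 2.163 kg m⁻³.
N² = (g/ρ₀)·Δρ/Δz = g·(Δρ/ρ₀)/Δz = 9.8 × 2.112 × 10⁻³ / 47 = 4.4037 × 10⁻⁴ s⁻².
N = √(4.4037 × 10⁻⁴) = 0.020985 rad s⁻¹ → T = 2π/N = 299.41 s = 4.9902 min ≈ 4.99 min.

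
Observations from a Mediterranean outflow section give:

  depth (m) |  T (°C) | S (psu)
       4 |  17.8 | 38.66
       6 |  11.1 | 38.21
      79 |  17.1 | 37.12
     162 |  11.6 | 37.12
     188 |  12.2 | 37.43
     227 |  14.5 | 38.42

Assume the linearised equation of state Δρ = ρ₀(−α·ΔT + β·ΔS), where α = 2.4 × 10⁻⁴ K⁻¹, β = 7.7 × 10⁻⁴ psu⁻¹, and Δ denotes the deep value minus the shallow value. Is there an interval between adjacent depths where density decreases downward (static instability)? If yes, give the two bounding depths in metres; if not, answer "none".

6–79 m

Evaluate Δρ/ρ₀ = −αΔT + βΔS across each adjacent pair:
  4–6 m: −αΔT+βΔS = −(2.4 × 10⁻⁴)(-6.7)+(7.7 × 10⁻⁴)(-0.45) = 1.3 × 10⁻³ → stable
  6–79 m: −αΔT+βΔS = −(2.4 × 10⁻⁴)(+6.0)+(7.7 × 10⁻⁴)(-1.09) = -2.3 × 10⁻³ → UNSTABLE
  79–162 m: −αΔT+βΔS = −(2.4 × 10⁻⁴)(-5.5)+(7.7 × 10⁻⁴)(+0.00) = 1.3 × 10⁻³ → stable
  162–188 m: −αΔT+βΔS = −(2.4 × 10⁻⁴)(+0.6)+(7.7 × 10⁻⁴)(+0.31) = 9.5 × 10⁻⁵ → stable
  188–227 m: −αΔT+βΔS = −(2.4 × 10⁻⁴)(+2.3)+(7.7 × 10⁻⁴)(+0.99) = 2.1 × 10⁻⁴ → stable
The 6–79 m interval has Δρ < 0: lighter water underlies denser water.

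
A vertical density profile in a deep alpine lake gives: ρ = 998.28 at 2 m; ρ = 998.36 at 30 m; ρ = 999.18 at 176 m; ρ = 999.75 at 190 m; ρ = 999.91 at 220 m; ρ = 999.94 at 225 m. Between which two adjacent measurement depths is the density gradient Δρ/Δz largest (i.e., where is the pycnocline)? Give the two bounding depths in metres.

Compute the density gradient over each adjacent pair:
  2–30 m: Δρ/Δz = 0.08/28 = 2.9 × 10⁻³ kg m⁻⁴
  30–176 m: Δρ/Δz = 0.82/146 = 5.6 × 10⁻³ kg m⁻⁴
  176–190 m: Δρ/Δz = 0.57/14 = 0.041 kg m⁻⁴
  190–220 m: Δρ/Δz = 0.16/30 = 5.3 × 10⁻³ kg m⁻⁴
  220–225 m: Δρ/Δz = 0.03/5 = 6.0 × 10⁻³ kg m⁻⁴
The largest gradient is in the 176–190 m interval — the pycnocline.

176–190 m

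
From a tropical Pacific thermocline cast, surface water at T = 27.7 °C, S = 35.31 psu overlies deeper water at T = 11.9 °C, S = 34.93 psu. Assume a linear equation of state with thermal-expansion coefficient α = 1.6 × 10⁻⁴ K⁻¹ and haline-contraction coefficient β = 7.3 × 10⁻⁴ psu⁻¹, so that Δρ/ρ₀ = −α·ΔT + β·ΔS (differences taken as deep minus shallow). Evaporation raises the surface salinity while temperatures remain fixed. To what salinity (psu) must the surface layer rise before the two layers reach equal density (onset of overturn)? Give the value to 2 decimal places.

38.39 psu

Neutral buoyancy requires −α(T_deep − T_surf) + β(S_deep − S_surf′) = 0.
S_surf′ = S_deep − (α/β)·ΔT = 34.93 − (1.6 × 10⁻⁴/7.3 × 10⁻⁴)·(-15.8) = 38.3930 psu.
Increase required: 38.3930 − 35.31 = 3.0830 psu.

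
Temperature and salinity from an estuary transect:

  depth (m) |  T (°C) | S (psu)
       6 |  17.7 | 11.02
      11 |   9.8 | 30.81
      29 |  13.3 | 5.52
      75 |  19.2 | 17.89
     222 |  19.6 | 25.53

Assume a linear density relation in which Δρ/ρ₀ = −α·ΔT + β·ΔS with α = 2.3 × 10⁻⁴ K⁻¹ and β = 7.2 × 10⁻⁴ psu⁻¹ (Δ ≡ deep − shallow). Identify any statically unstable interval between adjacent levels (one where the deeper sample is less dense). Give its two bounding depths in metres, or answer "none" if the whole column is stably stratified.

Evaluate Δρ/ρ₀ = −αΔT + βΔS across each adjacent pair:
  6–11 m: −αΔT+βΔS = −(2.3 × 10⁻⁴)(-7.9)+(7.2 × 10⁻⁴)(+19.79) = 0.016 → stable
  11–29 m: −αΔT+βΔS = −(2.3 × 10⁻⁴)(+3.5)+(7.2 × 10⁻⁴)(-25.29) = -0.019 → UNSTABLE
  29–75 m: −αΔT+βΔS = −(2.3 × 10⁻⁴)(+5.9)+(7.2 × 10⁻⁴)(+12.37) = 7.5 × 10⁻³ → stable
  75–222 m: −αΔT+βΔS = −(2.3 × 10⁻⁴)(+0.4)+(7.2 × 10⁻⁴)(+7.64) = 5.4 × 10⁻³ → stable
The 11–29 m interval has Δρ < 0: lighter water underlies denser water.

11–29 m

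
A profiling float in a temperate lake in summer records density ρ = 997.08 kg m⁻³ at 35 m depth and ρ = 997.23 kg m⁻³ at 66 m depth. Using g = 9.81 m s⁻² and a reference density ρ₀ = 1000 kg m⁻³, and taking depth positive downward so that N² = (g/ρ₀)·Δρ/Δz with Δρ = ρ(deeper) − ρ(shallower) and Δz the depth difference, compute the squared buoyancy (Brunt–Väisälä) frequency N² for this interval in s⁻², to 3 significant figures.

4.75 × 10⁻⁵ s⁻²

Δρ = 997.23 − 997.08 = 0.15 kg m⁻³ over Δz = 66 − 35 = 31 m.
N² = (9.81/1000) × (0.15/31) = 4.7468 × 10⁻⁵ s⁻² ≈ 4.75 × 10⁻⁵ s⁻².
N² > 0, so the interval is statically stable.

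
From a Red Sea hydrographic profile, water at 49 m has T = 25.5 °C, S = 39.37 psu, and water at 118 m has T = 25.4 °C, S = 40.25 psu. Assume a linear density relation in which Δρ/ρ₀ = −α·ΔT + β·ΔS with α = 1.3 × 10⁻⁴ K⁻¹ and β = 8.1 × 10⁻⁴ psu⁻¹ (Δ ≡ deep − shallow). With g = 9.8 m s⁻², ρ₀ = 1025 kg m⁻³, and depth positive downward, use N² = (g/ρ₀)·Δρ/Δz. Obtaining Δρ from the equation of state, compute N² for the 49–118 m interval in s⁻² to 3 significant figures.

1.03 × 10⁻⁴ s⁻²

ΔT = -0.1 K, ΔS = +0.88 psu (deep − shallow).
Δρ/ρ₀ = −αΔT + βΔS = 1.30 × 10⁻⁵ + 7.128 × 10⁻⁴ = 7.258 × 10⁻⁴, so Δρ ≈ 0.7439 kg m⁻³.
N² = (g/ρ₀)·Δρ/Δz = g·(Δρ/ρ₀)/Δz = 9.8 × 7.258 × 10⁻⁴ / 69 = 1.0308 × 10⁻⁴ s⁻² ≈ 1.03 × 10⁻⁴ s⁻².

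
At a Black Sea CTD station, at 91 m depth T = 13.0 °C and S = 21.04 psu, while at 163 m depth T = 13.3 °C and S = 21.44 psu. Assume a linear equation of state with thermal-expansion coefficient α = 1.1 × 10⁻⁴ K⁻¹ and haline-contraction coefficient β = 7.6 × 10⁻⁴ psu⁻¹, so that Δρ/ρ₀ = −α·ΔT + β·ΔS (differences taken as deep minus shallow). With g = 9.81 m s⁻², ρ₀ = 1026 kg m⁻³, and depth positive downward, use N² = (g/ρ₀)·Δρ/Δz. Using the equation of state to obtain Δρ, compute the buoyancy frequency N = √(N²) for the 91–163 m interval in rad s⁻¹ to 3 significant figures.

ΔT = +0.3 K, ΔS = +0.40 psu (deep − shallow).
Δρ/ρ₀ = −αΔT + βΔS = -3.30 × 10⁻⁵ + 3.04 × 10⁻⁴ = 2.71 × 10⁻⁴, so Δρ ≈ 0.2780 kg m⁻³.
N² = (g/ρ₀)·Δρ/Δz = g·(Δρ/ρ₀)/Δz = 9.81 × 2.71 × 10⁻⁴ / 72 = 3.6924 × 10⁻⁵ s⁻².
N = √(3.6924 × 10⁻⁵) = 6.0765 × 10⁻³ rad s⁻¹ ≈ 6.08 × 10⁻³ rad s⁻¹.

6.08 × 10⁻³ rad s⁻¹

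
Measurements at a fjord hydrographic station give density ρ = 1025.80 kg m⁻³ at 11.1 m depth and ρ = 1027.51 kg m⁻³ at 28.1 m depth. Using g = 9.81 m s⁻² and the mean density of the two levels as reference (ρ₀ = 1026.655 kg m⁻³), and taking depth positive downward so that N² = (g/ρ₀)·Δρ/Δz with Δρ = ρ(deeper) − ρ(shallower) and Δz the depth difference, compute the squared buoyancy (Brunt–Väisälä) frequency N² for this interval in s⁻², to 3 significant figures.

9.61 × 10⁻⁴ s⁻²

Δρ = 1027.51 − 1025.80 = 1.71 kg m⁻³ over Δz = 28.1 − 11.1 = 17 m.
N² = (9.81/1026.655) × (1.71/17) = 9.6115 × 10⁻⁴ s⁻² ≈ 9.61 × 10⁻⁴ s⁻².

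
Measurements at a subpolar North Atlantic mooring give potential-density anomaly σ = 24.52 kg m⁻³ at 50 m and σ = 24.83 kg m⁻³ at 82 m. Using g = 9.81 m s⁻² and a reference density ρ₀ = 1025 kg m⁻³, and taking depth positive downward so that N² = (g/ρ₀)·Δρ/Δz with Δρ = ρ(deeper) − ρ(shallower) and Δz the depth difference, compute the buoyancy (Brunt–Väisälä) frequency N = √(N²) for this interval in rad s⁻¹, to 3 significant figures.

9.63 × 10⁻³ rad s⁻¹

Δρ = 1024.83 − 1024.52 = 0.31 kg m⁻³ over Δz = 82 − 50 = 32 m.
N² = (9.81/1025) × (0.31/32) = 9.2716 × 10⁻⁵ s⁻².
N = √(9.2716 × 10⁻⁵) = 9.6289 × 10⁻³ rad s⁻¹ ≈ 9.63 × 10⁻³ rad s⁻¹.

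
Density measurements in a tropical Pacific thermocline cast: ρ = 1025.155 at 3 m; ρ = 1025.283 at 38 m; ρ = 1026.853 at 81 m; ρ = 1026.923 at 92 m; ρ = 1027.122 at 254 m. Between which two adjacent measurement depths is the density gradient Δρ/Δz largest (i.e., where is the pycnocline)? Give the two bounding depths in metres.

Compute the density gradient over each adjacent pair:
  3–38 m: Δρ/Δz = 0.128/35 = 3.7 × 10⁻³ kg m⁻⁴
  38–81 m: Δρ/Δz = 1.570/43 = 0.037 kg m⁻⁴
  81–92 m: Δρ/Δz = 0.070/11 = 6.4 × 10⁻³ kg m⁻⁴
  92–254 m: Δρ/Δz = 0.199/162 = 1.2 × 10⁻³ kg m⁻⁴
The largest gradient is in the 38–81 m interval — the pycnocline.

38–81 m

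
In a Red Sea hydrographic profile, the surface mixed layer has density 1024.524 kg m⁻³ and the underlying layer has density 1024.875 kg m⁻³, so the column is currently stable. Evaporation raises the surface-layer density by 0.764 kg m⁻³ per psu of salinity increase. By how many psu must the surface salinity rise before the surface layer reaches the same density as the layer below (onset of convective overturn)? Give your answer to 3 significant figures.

0.459 psu

Density deficit of the surface layer: 1024.875 − 1024.524 = 0.351 kg m⁻³.
Required change = 0.351 / 0.764 = 0.459 psu.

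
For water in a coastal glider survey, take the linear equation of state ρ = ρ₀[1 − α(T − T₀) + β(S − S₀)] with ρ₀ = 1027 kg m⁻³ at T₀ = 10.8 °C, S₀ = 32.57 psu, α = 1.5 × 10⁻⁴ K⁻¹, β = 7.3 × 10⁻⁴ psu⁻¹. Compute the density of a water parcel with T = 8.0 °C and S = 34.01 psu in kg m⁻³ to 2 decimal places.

1028.51 kg m⁻³

T − T₀ = -2.8 K, S − S₀ = +1.44 psu.
Bracket = 1 − α·(-2.8) + β·(+1.44) = 1 + (1.4712 × 10⁻³) = 1.0014712.
ρ = 1027 × 1.0014712 = 1028.51 kg m⁻³.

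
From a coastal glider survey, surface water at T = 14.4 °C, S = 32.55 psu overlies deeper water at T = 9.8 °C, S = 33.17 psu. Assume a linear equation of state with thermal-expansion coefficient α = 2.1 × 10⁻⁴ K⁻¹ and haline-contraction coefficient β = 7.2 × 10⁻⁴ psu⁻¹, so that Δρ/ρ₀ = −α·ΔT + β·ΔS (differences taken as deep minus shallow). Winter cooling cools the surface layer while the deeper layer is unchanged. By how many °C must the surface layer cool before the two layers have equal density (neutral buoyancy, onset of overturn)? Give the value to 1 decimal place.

6.7 °C

Neutral buoyancy requires Δρ = 0, i.e. −α(T_deep − T_surf′) + β(S_deep − S_surf) = 0.
T_surf′ = T_deep − (β/α)·ΔS = 9.8 − (7.2 × 10⁻⁴/2.1 × 10⁻⁴)·(+0.62) = 7.674 °C.
Cooling required: 14.4 − (7.674) = 6.726 °C.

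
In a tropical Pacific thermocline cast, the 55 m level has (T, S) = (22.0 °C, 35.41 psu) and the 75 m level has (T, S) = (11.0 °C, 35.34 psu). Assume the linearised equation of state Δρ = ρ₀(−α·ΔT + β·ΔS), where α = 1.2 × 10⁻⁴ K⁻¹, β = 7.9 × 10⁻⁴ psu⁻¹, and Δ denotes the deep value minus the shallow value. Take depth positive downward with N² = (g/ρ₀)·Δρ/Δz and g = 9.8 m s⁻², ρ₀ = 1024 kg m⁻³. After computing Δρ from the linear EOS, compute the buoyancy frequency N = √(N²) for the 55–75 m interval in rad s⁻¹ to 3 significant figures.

0.0249 rad s⁻¹

ΔT = -11.0 K, ΔS = -0.07 psu (deep − shallow).
Δρ/ρ₀ = −αΔT + βΔS = 1.32 × 10⁻³ − 5.53 × 10⁻⁵ = 1.2647 × 10⁻³, so Δρ ≈ 1.295 kg m⁻³.
N² = (g/ρ₀)·Δρ/Δz = g·(Δρ/ρ₀)/Δz = 9.8 × 1.2647 × 10⁻³ / 20 = 6.1970 × 10⁻⁴ s⁻².
N = √(6.1970 × 10⁻⁴) = 0.024894 rad s⁻¹ ≈ 0.0249 rad s⁻¹.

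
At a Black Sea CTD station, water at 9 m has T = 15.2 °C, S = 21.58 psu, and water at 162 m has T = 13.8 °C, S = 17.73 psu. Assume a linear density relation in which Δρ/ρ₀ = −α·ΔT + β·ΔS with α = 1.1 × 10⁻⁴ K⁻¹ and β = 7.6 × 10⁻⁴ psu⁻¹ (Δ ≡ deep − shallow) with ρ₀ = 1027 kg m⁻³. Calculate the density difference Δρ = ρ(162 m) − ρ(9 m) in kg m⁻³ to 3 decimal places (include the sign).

ΔT = -1.4 K, ΔS = -3.85 psu (deep − shallow).
Δρ/ρ₀ = −(1.1 × 10⁻⁴)(-1.4) + (7.6 × 10⁻⁴)(-3.85) = -2.772 × 10⁻³.
Δρ = 1027 × (-2.772 × 10⁻³) = -2.847 kg m⁻³.
Negative Δρ: lighter below, statically unstable.

-2.847 kg m⁻³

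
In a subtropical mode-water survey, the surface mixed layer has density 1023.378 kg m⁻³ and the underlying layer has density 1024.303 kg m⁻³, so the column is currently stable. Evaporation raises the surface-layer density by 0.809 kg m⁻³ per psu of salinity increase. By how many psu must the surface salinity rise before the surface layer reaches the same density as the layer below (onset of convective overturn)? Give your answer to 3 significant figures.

Density deficit of the surface layer: 1024.303 − 1023.378 = 0.925 kg m⁻³.
Required change = 0.925 / 0.809 = 1.14 psu.

1.14 psu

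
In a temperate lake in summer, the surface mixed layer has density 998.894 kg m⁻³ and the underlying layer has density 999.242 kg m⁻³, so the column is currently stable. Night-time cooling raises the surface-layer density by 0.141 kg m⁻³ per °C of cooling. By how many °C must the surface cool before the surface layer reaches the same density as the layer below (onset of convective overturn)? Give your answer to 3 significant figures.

2.47 °C

Density deficit of the surface layer: 999.242 − 998.894 = 0.348 kg m⁻³.
Required change = 0.348 / 0.141 = 2.47 °C.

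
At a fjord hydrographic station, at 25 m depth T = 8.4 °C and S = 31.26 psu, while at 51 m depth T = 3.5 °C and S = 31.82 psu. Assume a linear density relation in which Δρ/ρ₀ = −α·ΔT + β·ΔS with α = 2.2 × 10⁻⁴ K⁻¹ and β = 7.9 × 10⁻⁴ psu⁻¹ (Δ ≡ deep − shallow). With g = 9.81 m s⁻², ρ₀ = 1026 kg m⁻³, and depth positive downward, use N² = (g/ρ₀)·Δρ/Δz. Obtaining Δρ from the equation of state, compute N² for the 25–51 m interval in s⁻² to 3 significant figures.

5.74 × 10⁻⁴ s⁻²

ΔT = -4.9 K, ΔS = +0.56 psu (deep − shallow).
Δρ/ρ₀ = −αΔT + βΔS = 1.078 × 10⁻³ + 4.424 × 10⁻⁴ = 1.5204 × 10⁻³, so Δρ ≈ 1.560 kg m⁻³.
N² = (g/ρ₀)·Δρ/Δz = g·(Δρ/ρ₀)/Δz = 9.81 × 1.5204 × 10⁻³ / 26 = 5.7366 × 10⁻⁴ s⁻² ≈ 5.74 × 10⁻⁴ s⁻².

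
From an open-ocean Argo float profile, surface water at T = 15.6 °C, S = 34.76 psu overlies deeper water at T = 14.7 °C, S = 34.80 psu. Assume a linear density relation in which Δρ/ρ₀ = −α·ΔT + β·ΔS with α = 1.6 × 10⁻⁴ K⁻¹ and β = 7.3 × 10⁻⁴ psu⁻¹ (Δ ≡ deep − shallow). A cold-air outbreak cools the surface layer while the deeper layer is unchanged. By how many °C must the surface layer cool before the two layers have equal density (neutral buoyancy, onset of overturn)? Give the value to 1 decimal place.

1.1 °C

Neutral buoyancy requires Δρ = 0, i.e. −α(T_deep − T_surf′) + β(S_deep − S_surf) = 0.
T_surf′ = T_deep − (β/α)·ΔS = 14.7 − (7.3 × 10⁻⁴/1.6 × 10⁻⁴)·(+0.04) = 14.518 °C.
Cooling required: 15.6 − (14.518) = 1.082 °C.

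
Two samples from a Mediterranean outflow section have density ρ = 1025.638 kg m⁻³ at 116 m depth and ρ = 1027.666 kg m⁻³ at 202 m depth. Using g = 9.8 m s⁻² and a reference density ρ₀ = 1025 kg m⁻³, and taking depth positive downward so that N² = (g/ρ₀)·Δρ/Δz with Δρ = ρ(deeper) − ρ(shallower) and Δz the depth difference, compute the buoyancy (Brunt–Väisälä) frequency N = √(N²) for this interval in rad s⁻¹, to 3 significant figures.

0.0150 rad s⁻¹

Δρ = 1027.666 − 1025.638 = 2.028 kg m⁻³ over Δz = 202 − 116 = 86 m.
N² = (9.8/1025) × (2.028/86) = 2.2546 × 10⁻⁴ s⁻².
N = √(2.2546 × 10⁻⁴) = 0.015015 rad s⁻¹ ≈ 0.0150 rad s⁻¹.
Since Δρ > 0 the layer is stably stratified.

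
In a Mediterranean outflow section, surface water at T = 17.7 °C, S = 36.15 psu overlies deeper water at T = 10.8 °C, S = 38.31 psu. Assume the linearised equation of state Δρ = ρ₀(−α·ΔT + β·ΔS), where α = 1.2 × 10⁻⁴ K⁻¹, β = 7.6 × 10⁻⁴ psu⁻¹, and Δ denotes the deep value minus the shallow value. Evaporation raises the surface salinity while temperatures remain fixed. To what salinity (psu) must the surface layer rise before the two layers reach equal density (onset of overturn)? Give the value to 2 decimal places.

Neutral buoyancy requires −α(T_deep − T_surf) + β(S_deep − S_surf′) = 0.
S_surf′ = S_deep − (α/β)·ΔT = 38.31 − (1.2 × 10⁻⁴/7.6 × 10⁻⁴)·(-6.9) = 39.3995 psu.
Increase required: 39.3995 − 36.15 = 3.2495 psu.

39.40 psu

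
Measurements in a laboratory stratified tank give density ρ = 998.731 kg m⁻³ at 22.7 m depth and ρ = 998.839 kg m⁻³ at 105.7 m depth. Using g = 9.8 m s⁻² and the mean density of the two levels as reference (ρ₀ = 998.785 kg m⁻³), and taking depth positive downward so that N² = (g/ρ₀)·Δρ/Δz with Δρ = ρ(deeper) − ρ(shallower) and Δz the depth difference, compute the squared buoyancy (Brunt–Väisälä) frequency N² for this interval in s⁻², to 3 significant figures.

1.28 × 10⁻⁵ s⁻²

Δρ = 998.839 − 998.731 = 0.108 kg m⁻³ over Δz = 105.7 − 22.7 = 83 m.
N² = (9.8/998.785) × (0.108/83) = 1.2767 × 10⁻⁵ s⁻² ≈ 1.28 × 10⁻⁵ s⁻².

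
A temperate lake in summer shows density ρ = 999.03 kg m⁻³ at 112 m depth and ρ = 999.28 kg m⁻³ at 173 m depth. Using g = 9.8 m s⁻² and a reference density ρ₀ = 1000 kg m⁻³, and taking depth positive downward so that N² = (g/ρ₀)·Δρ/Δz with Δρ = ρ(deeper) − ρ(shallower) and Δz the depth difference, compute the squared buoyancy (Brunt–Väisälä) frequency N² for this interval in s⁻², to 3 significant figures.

Δρ = 999.28 − 999.03 = 0.25 kg m⁻³ over Δz = 173 − 112 = 61 m.
N² = (9.8/1000) × (0.25/61) = 4.0164 × 10⁻⁵ s⁻² ≈ 4.02 × 10⁻⁵ s⁻².

4.02 × 10⁻⁵ s⁻²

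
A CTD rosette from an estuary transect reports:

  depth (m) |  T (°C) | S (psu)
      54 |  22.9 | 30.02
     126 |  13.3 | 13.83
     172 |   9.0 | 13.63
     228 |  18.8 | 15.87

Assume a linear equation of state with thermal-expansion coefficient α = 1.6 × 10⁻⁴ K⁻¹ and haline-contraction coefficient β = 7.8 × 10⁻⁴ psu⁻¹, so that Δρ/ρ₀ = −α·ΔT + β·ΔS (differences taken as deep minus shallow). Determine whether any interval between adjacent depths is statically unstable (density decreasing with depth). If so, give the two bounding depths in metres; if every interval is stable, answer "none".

Evaluate Δρ/ρ₀ = −αΔT + βΔS across each adjacent pair:
  54–126 m: −αΔT+βΔS = −(1.6 × 10⁻⁴)(-9.6)+(7.8 × 10⁻⁴)(-16.19) = -0.011 → UNSTABLE
  126–172 m: −αΔT+βΔS = −(1.6 × 10⁻⁴)(-4.3)+(7.8 × 10⁻⁴)(-0.20) = 5.3 × 10⁻⁴ → stable
  172–228 m: −αΔT+βΔS = −(1.6 × 10⁻⁴)(+9.8)+(7.8 × 10⁻⁴)(+2.24) = 1.8 × 10⁻⁴ → stable
The 54–126 m interval has Δρ < 0: lighter water underlies denser water.

54–126 m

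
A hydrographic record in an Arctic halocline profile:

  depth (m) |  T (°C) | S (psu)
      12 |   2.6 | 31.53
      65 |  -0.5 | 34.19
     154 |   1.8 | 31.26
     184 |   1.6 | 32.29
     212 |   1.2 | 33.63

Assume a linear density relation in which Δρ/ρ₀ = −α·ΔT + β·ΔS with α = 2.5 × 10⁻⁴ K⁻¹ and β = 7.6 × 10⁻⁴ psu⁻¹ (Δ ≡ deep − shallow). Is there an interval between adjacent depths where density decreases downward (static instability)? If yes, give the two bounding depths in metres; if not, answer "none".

Evaluate Δρ/ρ₀ = −αΔT + βΔS across each adjacent pair:
  12–65 m: −αΔT+βΔS = −(2.5 × 10⁻⁴)(-3.1)+(7.6 × 10⁻⁴)(+2.66) = 2.8 × 10⁻³ → stable
  65–154 m: −αΔT+βΔS = −(2.5 × 10⁻⁴)(+2.3)+(7.6 × 10⁻⁴)(-2.93) = -2.8 × 10⁻³ → UNSTABLE
  154–184 m: −αΔT+βΔS = −(2.5 × 10⁻⁴)(-0.2)+(7.6 × 10⁻⁴)(+1.03) = 8.3 × 10⁻⁴ → stable
  184–212 m: −αΔT+βΔS = −(2.5 × 10⁻⁴)(-0.4)+(7.6 × 10⁻⁴)(+1.34) = 1.1 × 10⁻³ → stable
The 65–154 m interval has Δρ < 0: lighter water underlies denser water.

65–154 m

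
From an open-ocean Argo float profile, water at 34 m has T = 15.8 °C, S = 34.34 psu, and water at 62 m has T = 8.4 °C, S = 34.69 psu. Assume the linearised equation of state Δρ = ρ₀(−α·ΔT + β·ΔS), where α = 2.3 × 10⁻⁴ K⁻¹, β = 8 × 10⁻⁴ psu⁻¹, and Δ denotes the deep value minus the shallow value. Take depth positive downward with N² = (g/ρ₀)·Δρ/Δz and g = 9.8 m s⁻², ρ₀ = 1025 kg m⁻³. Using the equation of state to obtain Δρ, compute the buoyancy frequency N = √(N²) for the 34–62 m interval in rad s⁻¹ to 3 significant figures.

0.0263 rad s⁻¹

ΔT = -7.4 K, ΔS = +0.35 psu (deep − shallow).
Δρ/ρ₀ = −αΔT + βΔS = 1.702 × 10⁻³ + 2.80 × 10⁻⁴ = 1.982 × 10⁻³, so Δρ ≈ 2.032 kg m⁻³.
N² = (g/ρ₀)·Δρ/Δz = g·(Δρ/ρ₀)/Δz = 9.8 × 1.982 × 10⁻³ / 28 = 6.9370 × 10⁻⁴ s⁻².
N = √(6.9370 × 10⁻⁴) = 0.026338 rad s⁻¹ ≈ 0.0263 rad s⁻¹.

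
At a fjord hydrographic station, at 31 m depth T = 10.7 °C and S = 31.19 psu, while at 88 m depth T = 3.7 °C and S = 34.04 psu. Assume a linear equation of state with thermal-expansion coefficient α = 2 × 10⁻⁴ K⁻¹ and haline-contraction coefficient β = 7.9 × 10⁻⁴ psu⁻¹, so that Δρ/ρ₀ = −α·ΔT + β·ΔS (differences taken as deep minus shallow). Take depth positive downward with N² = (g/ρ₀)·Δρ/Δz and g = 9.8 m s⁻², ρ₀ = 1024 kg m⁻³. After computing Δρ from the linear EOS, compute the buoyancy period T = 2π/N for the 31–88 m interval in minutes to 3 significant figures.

4.18 min

ΔT = -7.0 K, ΔS = +2.85 psu (deep − shallow).
Δρ/ρ₀ = −αΔT + βΔS = 1.40 × 10⁻³ + 2.2515 × 10⁻³ = 3.6515 × 10⁻³, so Δρ ≈ 3.739 kg m⁻³.
N² = (g/ρ₀)·Δρ/Δz = g·(Δρ/ρ₀)/Δz = 9.8 × 3.6515 × 10⁻³ / 57 = 6.2780 × 10⁻⁴ s⁻².
N = √(6.2780 × 10⁻⁴) = 0.025056 rad s⁻¹ → T = 2π/N = 250.77 s = 4.1795 min ≈ 4.18 min.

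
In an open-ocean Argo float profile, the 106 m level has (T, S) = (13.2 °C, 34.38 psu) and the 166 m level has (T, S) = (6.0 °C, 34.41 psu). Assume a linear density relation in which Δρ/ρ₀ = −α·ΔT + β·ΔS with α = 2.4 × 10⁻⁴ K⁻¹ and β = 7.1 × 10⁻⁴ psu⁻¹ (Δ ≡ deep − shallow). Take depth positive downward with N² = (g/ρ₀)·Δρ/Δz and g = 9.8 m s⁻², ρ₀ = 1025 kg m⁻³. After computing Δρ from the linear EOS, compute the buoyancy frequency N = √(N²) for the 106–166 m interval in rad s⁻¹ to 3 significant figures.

0.0169 rad s⁻¹

ΔT = -7.2 K, ΔS = +0.03 psu (deep − shallow).
Δρ/ρ₀ = −αΔT + βΔS = 1.728 × 10⁻³ + 2.13 × 10⁻⁵ = 1.7493 × 10⁻³, so Δρ ≈ 1.793 kg m⁻³.
N² = (g/ρ₀)·Δρ/Δz = g·(Δρ/ρ₀)/Δz = 9.8 × 1.7493 × 10⁻³ / 60 = 2.8572 × 10⁻⁴ s⁻².
N = √(2.8572 × 10⁻⁴) = 0.016903 rad s⁻¹ ≈ 0.0169 rad s⁻¹.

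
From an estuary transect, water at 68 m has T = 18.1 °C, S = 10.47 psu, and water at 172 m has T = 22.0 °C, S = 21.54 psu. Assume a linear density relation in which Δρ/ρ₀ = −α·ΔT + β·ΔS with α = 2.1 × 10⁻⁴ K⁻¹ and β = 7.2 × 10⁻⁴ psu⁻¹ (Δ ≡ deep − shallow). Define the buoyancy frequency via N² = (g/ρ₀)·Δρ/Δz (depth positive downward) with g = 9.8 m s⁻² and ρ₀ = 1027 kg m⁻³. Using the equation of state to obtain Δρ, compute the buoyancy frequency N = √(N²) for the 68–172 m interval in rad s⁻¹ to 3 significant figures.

ΔT = +3.9 K, ΔS = +11.07 psu (deep − shallow).
Δρ/ρ₀ = −αΔT + βΔS = -8.19 × 10⁻⁴ + 7.9704 × 10⁻³ = 7.1514 × 10⁻³, so Δρ ≈ 7.344 kg m⁻³.
N² = (g/ρ₀)·Δρ/Δz = g·(Δρ/ρ₀)/Δz = 9.8 × 7.1514 × 10⁻³ / 104 = 6.7388 × 10⁻⁴ s⁻².
N = √(6.7388 × 10⁻⁴) = 0.025959 rad s⁻¹ ≈ 0.0260 rad s⁻¹.

0.0260 rad s⁻¹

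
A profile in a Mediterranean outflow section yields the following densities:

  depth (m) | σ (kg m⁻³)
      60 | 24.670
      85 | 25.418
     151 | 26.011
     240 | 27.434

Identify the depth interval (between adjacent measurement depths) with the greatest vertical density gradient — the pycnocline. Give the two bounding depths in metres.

60–85 m

Compute the density gradient over each adjacent pair:
  60–85 m: Δρ/Δz = 0.748/25 = 0.030 kg m⁻⁴
  85–151 m: Δρ/Δz = 0.593/66 = 9.0 × 10⁻³ kg m⁻⁴
  151–240 m: Δρ/Δz = 1.423/89 = 0.016 kg m⁻⁴
The largest gradient is in the 60–85 m interval — the pycnocline.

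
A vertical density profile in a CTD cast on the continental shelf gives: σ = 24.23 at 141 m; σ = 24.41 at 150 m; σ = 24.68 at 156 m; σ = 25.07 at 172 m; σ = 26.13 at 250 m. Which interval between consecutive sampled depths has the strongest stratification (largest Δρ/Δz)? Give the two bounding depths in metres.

150–156 m

Compute the density gradient over each adjacent pair:
  141–150 m: Δρ/Δz = 0.18/9 = 0.020 kg m⁻⁴
  150–156 m: Δρ/Δz = 0.27/6 = 0.045 kg m⁻⁴
  156–172 m: Δρ/Δz = 0.39/16 = 0.024 kg m⁻⁴
  172–250 m: Δρ/Δz = 1.06/78 = 0.014 kg m⁻⁴
The largest gradient is in the 150–156 m interval — the pycnocline.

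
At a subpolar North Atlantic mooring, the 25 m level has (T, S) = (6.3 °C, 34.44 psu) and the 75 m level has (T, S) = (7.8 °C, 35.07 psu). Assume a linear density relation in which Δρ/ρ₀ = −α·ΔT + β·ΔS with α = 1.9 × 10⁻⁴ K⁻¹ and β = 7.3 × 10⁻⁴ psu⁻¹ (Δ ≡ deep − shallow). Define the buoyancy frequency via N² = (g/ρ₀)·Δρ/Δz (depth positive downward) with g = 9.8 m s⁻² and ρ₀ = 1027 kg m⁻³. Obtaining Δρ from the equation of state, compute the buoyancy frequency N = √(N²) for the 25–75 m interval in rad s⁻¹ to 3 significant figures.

5.85 × 10⁻³ rad s⁻¹

ΔT = +1.5 K, ΔS = +0.63 psu (deep − shallow).
Δρ/ρ₀ = −αΔT + βΔS = -2.85 × 10⁻⁴ + 4.599 × 10⁻⁴ = 1.749 × 10⁻⁴, so Δρ ≈ 0.1796 kg m⁻³.
N² = (g/ρ₀)·Δρ/Δz = g·(Δρ/ρ₀)/Δz = 9.8 × 1.749 × 10⁻⁴ / 50 = 3.4280 × 10⁻⁵ s⁻².
N = √(3.4280 × 10⁻⁵) = 5.8549 × 10⁻³ rad s⁻¹ ≈ 5.85 × 10⁻³ rad s⁻¹.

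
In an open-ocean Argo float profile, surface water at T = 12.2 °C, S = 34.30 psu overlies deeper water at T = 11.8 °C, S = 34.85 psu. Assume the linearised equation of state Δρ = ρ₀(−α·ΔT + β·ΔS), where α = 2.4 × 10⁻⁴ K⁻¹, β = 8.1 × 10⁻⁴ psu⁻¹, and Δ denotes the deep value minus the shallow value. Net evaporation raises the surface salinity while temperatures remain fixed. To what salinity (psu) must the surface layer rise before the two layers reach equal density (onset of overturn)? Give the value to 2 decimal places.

34.97 psu

Neutral buoyancy requires −α(T_deep − T_surf) + β(S_deep − S_surf′) = 0.
S_surf′ = S_deep − (α/β)·ΔT = 34.85 − (2.4 × 10⁻⁴/8.1 × 10⁻⁴)·(-0.4) = 34.9685 psu.
Increase required: 34.9685 − 34.30 = 0.6685 psu.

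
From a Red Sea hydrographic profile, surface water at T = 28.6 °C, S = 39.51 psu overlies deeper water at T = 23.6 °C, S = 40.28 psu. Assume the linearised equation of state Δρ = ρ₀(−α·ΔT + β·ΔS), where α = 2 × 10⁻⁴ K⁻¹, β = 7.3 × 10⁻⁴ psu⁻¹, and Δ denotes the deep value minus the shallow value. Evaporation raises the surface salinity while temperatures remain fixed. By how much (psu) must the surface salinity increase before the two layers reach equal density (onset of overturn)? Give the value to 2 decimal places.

2.14 psu

Neutral buoyancy requires −α(T_deep − T_surf) + β(S_deep − S_surf′) = 0.
S_surf′ = S_deep − (α/β)·ΔT = 40.28 − (2 × 10⁻⁴/7.3 × 10⁻⁴)·(-5.0) = 41.6499 psu.
Increase required: 41.6499 − 39.51 = 2.1399 psu.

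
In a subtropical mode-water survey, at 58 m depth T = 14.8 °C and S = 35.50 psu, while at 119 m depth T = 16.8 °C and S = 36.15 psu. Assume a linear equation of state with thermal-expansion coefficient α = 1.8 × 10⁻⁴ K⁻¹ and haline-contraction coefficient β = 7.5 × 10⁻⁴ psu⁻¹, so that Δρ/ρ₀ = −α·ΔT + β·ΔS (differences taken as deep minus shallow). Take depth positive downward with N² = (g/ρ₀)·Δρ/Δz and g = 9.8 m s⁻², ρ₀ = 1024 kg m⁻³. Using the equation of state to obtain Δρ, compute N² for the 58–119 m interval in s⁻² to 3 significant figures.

2.05 × 10⁻⁵ s⁻²

ΔT = +2.0 K, ΔS = +0.65 psu (deep − shallow).
Δρ/ρ₀ = −αΔT + βΔS = -3.60 × 10⁻⁴ + 4.875 × 10⁻⁴ = 1.275 × 10⁻⁴, so Δρ ≈ 0.1306 kg m⁻³.
N² = (g/ρ₀)·Δρ/Δz = g·(Δρ/ρ₀)/Δz = 9.8 × 1.275 × 10⁻⁴ / 61 = 2.0484 × 10⁻⁵ s⁻² ≈ 2.05 × 10⁻⁵ s⁻².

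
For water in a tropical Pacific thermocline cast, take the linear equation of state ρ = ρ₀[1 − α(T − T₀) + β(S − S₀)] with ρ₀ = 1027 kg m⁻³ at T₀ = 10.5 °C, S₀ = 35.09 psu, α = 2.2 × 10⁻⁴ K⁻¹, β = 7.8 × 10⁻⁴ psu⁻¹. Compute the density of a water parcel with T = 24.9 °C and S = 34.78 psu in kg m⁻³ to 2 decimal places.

1023.50 kg m⁻³

T − T₀ = +14.4 K, S − S₀ = -0.31 psu.
Bracket = 1 − α·(+14.4) + β·(-0.31) = 1 + (-3.4098 × 10⁻³) = 0.9965902.
ρ = 1027 × 0.9965902 = 1023.50 kg m⁻³.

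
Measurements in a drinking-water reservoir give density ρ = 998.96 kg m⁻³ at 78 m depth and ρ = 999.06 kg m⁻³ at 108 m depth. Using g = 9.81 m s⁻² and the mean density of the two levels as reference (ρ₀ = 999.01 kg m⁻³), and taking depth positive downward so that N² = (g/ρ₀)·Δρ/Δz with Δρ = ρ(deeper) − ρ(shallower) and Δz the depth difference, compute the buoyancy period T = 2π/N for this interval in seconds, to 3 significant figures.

Δρ = 999.06 − 998.96 = 0.10 kg m⁻³ over Δz = 108 − 78 = 30 m.
N² = (9.81/999.01) × (0.10/30) = 3.2732 × 10⁻⁵ s⁻².
N = √(3.2732 × 10⁻⁵) = 5.7212 × 10⁻³ rad s⁻¹, so T = 2π/N = 1.0982 × 10³ s ≈ 1.10 × 10³ s.
N² > 0, so the interval is statically stable.

1.10 × 10³ s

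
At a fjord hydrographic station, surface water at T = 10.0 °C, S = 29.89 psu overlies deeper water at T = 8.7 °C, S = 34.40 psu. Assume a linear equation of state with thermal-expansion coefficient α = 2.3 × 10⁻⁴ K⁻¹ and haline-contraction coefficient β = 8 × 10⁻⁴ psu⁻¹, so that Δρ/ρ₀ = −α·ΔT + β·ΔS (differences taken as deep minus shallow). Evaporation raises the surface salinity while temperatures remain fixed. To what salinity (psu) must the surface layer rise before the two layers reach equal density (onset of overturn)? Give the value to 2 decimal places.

34.77 psu

Neutral buoyancy requires −α(T_deep − T_surf) + β(S_deep − S_surf′) = 0.
S_surf′ = S_deep − (α/β)·ΔT = 34.40 − (2.3 × 10⁻⁴/8 × 10⁻⁴)·(-1.3) = 34.7737 psu.
Increase required: 34.7737 − 29.89 = 4.8837 psu.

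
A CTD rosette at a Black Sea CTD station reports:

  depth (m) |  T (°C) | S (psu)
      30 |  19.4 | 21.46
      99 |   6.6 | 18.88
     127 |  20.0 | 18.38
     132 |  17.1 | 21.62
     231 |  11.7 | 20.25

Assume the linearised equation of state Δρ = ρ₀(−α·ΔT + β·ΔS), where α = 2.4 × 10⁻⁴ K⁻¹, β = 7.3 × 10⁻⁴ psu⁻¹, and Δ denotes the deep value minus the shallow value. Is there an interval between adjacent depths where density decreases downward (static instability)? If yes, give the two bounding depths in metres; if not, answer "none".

Evaluate Δρ/ρ₀ = −αΔT + βΔS across each adjacent pair:
  30–99 m: −αΔT+βΔS = −(2.4 × 10⁻⁴)(-12.8)+(7.3 × 10⁻⁴)(-2.58) = 1.2 × 10⁻³ → stable
  99–127 m: −αΔT+βΔS = −(2.4 × 10⁻⁴)(+13.4)+(7.3 × 10⁻⁴)(-0.50) = -3.6 × 10⁻³ → UNSTABLE
  127–132 m: −αΔT+βΔS = −(2.4 × 10⁻⁴)(-2.9)+(7.3 × 10⁻⁴)(+3.24) = 3.1 × 10⁻³ → stable
  132–231 m: −αΔT+βΔS = −(2.4 × 10⁻⁴)(-5.4)+(7.3 × 10⁻⁴)(-1.37) = 3.0 × 10⁻⁴ → stable
The 99–127 m interval has Δρ < 0: lighter water underlies denser water.

99–127 m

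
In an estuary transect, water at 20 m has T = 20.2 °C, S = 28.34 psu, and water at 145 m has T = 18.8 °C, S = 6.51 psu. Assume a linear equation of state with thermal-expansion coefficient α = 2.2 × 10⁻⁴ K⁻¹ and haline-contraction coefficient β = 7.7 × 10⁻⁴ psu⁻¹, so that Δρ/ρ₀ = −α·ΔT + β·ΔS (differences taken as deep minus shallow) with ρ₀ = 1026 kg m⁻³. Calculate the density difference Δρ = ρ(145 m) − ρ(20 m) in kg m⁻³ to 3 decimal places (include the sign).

-16.930 kg m⁻³

ΔT = -1.4 K, ΔS = -21.83 psu (deep − shallow).
Δρ/ρ₀ = −(2.2 × 10⁻⁴)(-1.4) + (7.7 × 10⁻⁴)(-21.83) = -0.0165011.
Δρ = 1026 × (-0.0165011) = -16.930 kg m⁻³.
Negative Δρ: lighter below, statically unstable.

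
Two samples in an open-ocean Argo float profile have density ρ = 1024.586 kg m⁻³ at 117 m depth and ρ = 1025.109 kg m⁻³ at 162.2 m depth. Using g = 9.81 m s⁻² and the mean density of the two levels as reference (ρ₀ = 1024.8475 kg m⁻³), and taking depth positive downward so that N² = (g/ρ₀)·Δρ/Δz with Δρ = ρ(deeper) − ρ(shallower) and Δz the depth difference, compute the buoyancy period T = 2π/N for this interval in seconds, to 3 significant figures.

Δρ = 1025.109 − 1024.586 = 0.523 kg m⁻³ over Δz = 162.2 − 117 = 45.2 m.
N² = (9.81/1024.8475) × (0.523/45.2) = 1.1076 × 10⁻⁴ s⁻².
N = √(1.1076 × 10⁻⁴) = 0.010524 rad s⁻¹, so T = 2π/N = 597.03 s ≈ 597 s.

597 s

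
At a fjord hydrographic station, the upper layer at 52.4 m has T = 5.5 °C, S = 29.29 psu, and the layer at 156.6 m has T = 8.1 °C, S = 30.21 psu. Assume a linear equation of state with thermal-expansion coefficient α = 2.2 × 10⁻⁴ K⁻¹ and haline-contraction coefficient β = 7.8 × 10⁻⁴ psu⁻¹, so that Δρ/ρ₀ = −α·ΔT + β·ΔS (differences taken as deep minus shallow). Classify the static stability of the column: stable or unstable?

ΔT = 8.1 − 5.5 = +2.6 K and ΔS = 30.21 − 29.29 = +0.92 psu (deep − shallow).
−αΔT = -5.72 × 10⁻⁴; βΔS = 7.176 × 10⁻⁴; sum Δρ/ρ₀ = 1.456 × 10⁻⁴.
Δρ/ρ₀ > 0, so Δρ > 0: deeper water is denser → statically stable.

stable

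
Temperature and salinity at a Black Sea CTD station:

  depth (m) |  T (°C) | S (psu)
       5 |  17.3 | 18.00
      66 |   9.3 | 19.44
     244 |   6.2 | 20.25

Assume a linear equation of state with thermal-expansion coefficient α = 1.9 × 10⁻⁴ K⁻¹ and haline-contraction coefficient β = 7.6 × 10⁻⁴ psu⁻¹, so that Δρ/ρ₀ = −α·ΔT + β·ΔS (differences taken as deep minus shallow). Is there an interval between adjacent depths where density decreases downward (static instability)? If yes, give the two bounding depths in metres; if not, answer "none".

Evaluate Δρ/ρ₀ = −αΔT + βΔS across each adjacent pair:
  5–66 m: −αΔT+βΔS = −(1.9 × 10⁻⁴)(-8.0)+(7.6 × 10⁻⁴)(+1.44) = 2.6 × 10⁻³ → stable
  66–244 m: −αΔT+βΔS = −(1.9 × 10⁻⁴)(-3.1)+(7.6 × 10⁻⁴)(+0.81) = 1.2 × 10⁻³ → stable
Every interval has Δρ > 0: the column is stably stratified throughout.

none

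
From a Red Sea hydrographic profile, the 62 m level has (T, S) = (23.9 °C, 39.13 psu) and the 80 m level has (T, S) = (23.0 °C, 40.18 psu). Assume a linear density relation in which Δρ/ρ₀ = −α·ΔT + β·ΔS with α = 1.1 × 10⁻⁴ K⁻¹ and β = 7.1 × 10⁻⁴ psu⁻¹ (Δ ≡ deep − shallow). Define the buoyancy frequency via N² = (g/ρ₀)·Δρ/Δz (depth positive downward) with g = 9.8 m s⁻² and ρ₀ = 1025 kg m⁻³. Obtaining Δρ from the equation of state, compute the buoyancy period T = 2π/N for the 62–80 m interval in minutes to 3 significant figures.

ΔT = -0.9 K, ΔS = +1.05 psu (deep − shallow).
Δρ/ρ₀ = −αΔT + βΔS = 9.90 × 10⁻⁵ + 7.455 × 10⁻⁴ = 8.445 × 10⁻⁴, so Δρ ≈ 0.8656 kg m⁻³.
N² = (g/ρ₀)·Δρ/Δz = g·(Δρ/ρ₀)/Δz = 9.8 × 8.445 × 10⁻⁴ / 18 = 4.5978 × 10⁻⁴ s⁻².
N = √(4.5978 × 10⁻⁴) = 0.021442 rad s⁻¹ → T = 2π/N = 293.03 s = 4.8838 min ≈ 4.88 min.

4.88 min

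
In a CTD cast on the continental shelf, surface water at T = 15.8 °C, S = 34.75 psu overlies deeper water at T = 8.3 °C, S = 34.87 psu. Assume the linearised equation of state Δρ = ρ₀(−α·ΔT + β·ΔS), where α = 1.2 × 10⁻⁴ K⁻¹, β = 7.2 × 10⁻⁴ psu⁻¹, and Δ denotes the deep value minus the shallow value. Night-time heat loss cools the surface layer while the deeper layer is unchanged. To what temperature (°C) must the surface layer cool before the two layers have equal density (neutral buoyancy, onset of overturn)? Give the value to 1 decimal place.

Neutral buoyancy requires Δρ = 0, i.e. −α(T_deep − T_surf′) + β(S_deep − S_surf) = 0.
T_surf′ = T_deep − (β/α)·ΔS = 8.3 − (7.2 × 10⁻⁴/1.2 × 10⁻⁴)·(+0.12) = 7.580 °C.
Cooling required: 15.8 − (7.580) = 8.220 °C.

7.6 °C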